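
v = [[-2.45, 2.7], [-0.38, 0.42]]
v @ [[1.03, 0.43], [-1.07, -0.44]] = [[-5.41, -2.24],[-0.84, -0.35]]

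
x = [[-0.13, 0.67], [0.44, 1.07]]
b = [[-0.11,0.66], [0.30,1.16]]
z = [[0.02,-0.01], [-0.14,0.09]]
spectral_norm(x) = 1.30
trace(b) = 1.05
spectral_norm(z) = 0.17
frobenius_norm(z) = 0.17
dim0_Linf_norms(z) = [0.14, 0.09]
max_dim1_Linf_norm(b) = 1.16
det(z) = 0.00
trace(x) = 0.94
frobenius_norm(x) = 1.34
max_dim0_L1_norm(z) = 0.16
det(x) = -0.43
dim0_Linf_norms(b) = [0.3, 1.16]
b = x + z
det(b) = -0.33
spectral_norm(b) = 1.35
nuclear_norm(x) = 1.63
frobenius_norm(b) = 1.37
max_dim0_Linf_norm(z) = 0.14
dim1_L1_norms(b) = [0.77, 1.46]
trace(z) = 0.11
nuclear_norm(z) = 0.17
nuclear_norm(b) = 1.59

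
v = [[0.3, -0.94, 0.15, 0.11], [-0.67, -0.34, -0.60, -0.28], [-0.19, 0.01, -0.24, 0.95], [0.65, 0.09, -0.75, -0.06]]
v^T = [[0.3, -0.67, -0.19, 0.65], [-0.94, -0.34, 0.01, 0.09], [0.15, -0.6, -0.24, -0.75], [0.11, -0.28, 0.95, -0.06]]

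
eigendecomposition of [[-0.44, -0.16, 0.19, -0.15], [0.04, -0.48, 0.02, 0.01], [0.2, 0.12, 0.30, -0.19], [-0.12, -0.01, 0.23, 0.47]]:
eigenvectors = [[-0.20-0.07j,(-0.2+0.07j),0.88+0.00j,(0.88-0j)], [(-0.02+0.01j),-0.02-0.01j,-0.06-0.40j,(-0.06+0.4j)], [-0.70+0.00j,(-0.7-0j),-0.18+0.04j,(-0.18-0.04j)], [0.21+0.65j,(0.21-0.65j),(0.15-0j),(0.15+0j)]]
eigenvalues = [(0.42+0.19j), (0.42-0.19j), (-0.49+0.08j), (-0.49-0.08j)]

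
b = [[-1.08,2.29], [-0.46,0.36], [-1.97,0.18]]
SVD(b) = [[-0.83,  0.54], [-0.20,  -0.05], [-0.52,  -0.84]] @ diag([2.8856203285526103, 1.5291158620078231]) @ [[0.70, -0.72], [0.72, 0.7]]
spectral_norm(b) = 2.89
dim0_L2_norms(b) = [2.29, 2.33]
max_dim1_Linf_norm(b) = 2.29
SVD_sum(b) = [[-1.67, 1.71], [-0.40, 0.41], [-1.05, 1.08]] + [[0.59, 0.58],[-0.06, -0.05],[-0.92, -0.90]]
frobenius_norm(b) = 3.27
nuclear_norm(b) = 4.41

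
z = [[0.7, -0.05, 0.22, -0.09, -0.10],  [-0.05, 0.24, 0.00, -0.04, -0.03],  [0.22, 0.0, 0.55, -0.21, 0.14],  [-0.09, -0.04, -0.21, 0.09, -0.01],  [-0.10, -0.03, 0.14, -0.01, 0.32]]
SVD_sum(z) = [[0.51, -0.03, 0.42, -0.16, 0.02],[-0.03, 0.0, -0.02, 0.01, -0.0],[0.42, -0.02, 0.34, -0.13, 0.01],[-0.16, 0.01, -0.13, 0.05, -0.01],[0.02, -0.00, 0.01, -0.01, 0.0]] + [[0.16, -0.02, -0.17, 0.05, -0.17],  [-0.02, 0.00, 0.02, -0.01, 0.02],  [-0.17, 0.02, 0.18, -0.06, 0.19],  [0.05, -0.01, -0.06, 0.02, -0.06],  [-0.17, 0.02, 0.19, -0.06, 0.19]] + [[0.01, -0.04, -0.01, 0.01, 0.02], [-0.04, 0.18, 0.04, -0.06, -0.11], [-0.01, 0.04, 0.01, -0.01, -0.02], [0.01, -0.06, -0.01, 0.02, 0.03], [0.02, -0.11, -0.02, 0.03, 0.06]] + [[0.02,0.03,-0.02,0.01,0.04], [0.03,0.05,-0.03,0.01,0.06], [-0.02,-0.03,0.02,-0.01,-0.04], [0.01,0.01,-0.01,0.0,0.02], [0.04,0.06,-0.04,0.02,0.07]] + [[-0.0, 0.0, 0.0, 0.00, -0.0], [0.0, -0.00, -0.0, -0.0, 0.0], [0.00, -0.0, -0.0, -0.0, 0.00], [0.00, -0.00, -0.00, -0.0, 0.0], [-0.00, 0.00, 0.0, 0.00, -0.0]]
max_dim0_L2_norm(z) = 0.75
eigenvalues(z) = [0.91, 0.55, 0.28, 0.16, -0.0]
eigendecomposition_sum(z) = [[0.51, -0.03, 0.42, -0.16, 0.02],[-0.03, 0.0, -0.02, 0.01, -0.0],[0.42, -0.02, 0.34, -0.13, 0.01],[-0.16, 0.01, -0.13, 0.05, -0.01],[0.02, -0.00, 0.01, -0.01, 0.00]] + [[0.16, -0.02, -0.17, 0.05, -0.17], [-0.02, 0.0, 0.02, -0.01, 0.02], [-0.17, 0.02, 0.18, -0.06, 0.19], [0.05, -0.01, -0.06, 0.02, -0.06], [-0.17, 0.02, 0.19, -0.06, 0.19]] + [[0.01, -0.04, -0.01, 0.01, 0.02], [-0.04, 0.18, 0.04, -0.06, -0.11], [-0.01, 0.04, 0.01, -0.01, -0.02], [0.01, -0.06, -0.01, 0.02, 0.03], [0.02, -0.11, -0.02, 0.03, 0.06]] + [[0.02, 0.03, -0.02, 0.01, 0.04], [0.03, 0.05, -0.03, 0.01, 0.06], [-0.02, -0.03, 0.02, -0.01, -0.04], [0.01, 0.01, -0.01, 0.00, 0.02], [0.04, 0.06, -0.04, 0.02, 0.07]] + [[-0.00, 0.0, 0.00, 0.0, -0.00], [0.00, -0.0, -0.0, -0.00, 0.0], [0.00, -0.00, -0.00, -0.0, 0.00], [0.00, -0.00, -0.00, -0.00, 0.00], [-0.0, 0.0, 0.0, 0.0, -0.0]]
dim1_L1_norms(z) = [1.16, 0.36, 1.12, 0.44, 0.6]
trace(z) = 1.90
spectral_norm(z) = 0.91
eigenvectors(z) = [[-0.75, 0.54, -0.16, 0.34, 0.01], [0.04, -0.05, 0.81, 0.57, -0.13], [-0.61, -0.58, 0.17, -0.34, -0.38], [0.24, 0.17, -0.26, 0.16, -0.91], [-0.02, -0.59, -0.47, 0.65, 0.13]]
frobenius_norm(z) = 1.11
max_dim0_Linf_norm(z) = 0.7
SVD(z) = [[-0.75,0.54,0.16,-0.34,-0.01], [0.04,-0.05,-0.81,-0.57,0.13], [-0.61,-0.58,-0.17,0.34,0.38], [0.24,0.17,0.26,-0.16,0.91], [-0.02,-0.59,0.47,-0.65,-0.13]] @ diag([0.9073632119298236, 0.5498587166353514, 0.2802029248511224, 0.1644090961906721, 0.0018339496069694598]) @ [[-0.75, 0.04, -0.61, 0.24, -0.02], [0.54, -0.05, -0.58, 0.17, -0.59], [0.16, -0.81, -0.17, 0.26, 0.47], [-0.34, -0.57, 0.34, -0.16, -0.65], [0.01, -0.13, -0.38, -0.91, 0.13]]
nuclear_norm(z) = 1.90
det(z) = -0.00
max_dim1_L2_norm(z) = 0.75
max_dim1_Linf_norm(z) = 0.7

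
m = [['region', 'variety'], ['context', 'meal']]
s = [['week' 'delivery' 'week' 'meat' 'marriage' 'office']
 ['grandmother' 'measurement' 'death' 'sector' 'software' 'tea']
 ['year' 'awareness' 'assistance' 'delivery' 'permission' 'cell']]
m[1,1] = 'meal'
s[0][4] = 'marriage'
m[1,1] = 'meal'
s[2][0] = 'year'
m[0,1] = 'variety'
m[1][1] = 'meal'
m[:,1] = ['variety', 'meal']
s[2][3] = 'delivery'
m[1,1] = 'meal'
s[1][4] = 'software'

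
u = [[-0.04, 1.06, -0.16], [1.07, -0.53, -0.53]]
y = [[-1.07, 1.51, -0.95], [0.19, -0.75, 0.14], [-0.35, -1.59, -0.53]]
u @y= [[0.3, -0.6, 0.27], [-1.06, 2.86, -0.81]]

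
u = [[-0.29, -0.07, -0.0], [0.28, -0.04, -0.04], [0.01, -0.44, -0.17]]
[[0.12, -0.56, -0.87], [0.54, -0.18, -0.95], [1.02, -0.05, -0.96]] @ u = [[-0.20, 0.4, 0.17], [-0.22, 0.39, 0.17], [-0.32, 0.35, 0.17]]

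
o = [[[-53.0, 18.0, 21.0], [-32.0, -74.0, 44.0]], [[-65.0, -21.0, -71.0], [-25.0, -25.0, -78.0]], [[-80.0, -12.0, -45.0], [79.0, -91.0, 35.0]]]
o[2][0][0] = -80.0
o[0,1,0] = -32.0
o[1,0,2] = -71.0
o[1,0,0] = -65.0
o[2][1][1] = -91.0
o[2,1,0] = 79.0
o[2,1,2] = 35.0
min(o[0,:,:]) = -74.0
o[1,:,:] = [[-65.0, -21.0, -71.0], [-25.0, -25.0, -78.0]]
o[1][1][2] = -78.0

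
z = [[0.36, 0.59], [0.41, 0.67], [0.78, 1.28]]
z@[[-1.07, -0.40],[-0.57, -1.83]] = [[-0.72, -1.22],[-0.82, -1.39],[-1.56, -2.65]]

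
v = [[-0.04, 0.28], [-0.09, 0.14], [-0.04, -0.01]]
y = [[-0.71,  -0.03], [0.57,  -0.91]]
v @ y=[[0.19, -0.25], [0.14, -0.12], [0.02, 0.01]]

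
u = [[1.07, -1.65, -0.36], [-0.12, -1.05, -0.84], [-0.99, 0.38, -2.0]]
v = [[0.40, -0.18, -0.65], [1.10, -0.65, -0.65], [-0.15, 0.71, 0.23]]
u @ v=[[-1.33, 0.62, 0.29], [-1.08, 0.11, 0.57], [0.32, -1.49, -0.06]]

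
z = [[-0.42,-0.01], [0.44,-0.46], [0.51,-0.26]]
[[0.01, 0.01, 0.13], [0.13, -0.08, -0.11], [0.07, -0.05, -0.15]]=z @ [[-0.02, -0.02, -0.31], [-0.31, 0.15, -0.05]]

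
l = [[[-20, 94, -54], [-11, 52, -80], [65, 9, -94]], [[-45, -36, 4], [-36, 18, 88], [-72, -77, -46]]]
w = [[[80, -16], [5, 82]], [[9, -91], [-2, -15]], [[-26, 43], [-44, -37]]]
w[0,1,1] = 82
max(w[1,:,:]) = 9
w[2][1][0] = -44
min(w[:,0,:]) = -91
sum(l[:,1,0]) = -47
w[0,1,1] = 82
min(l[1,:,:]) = -77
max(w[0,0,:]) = 80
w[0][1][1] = 82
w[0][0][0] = 80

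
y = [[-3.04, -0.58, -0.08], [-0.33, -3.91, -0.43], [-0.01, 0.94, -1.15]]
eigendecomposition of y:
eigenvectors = [[-0.49,  -0.91,  0.01], [-0.83,  0.36,  -0.16], [0.27,  -0.21,  0.99]]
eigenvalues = [-3.96, -2.83, -1.31]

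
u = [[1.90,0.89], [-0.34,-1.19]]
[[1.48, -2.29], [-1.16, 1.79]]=u @[[0.37,-0.58], [0.87,-1.34]]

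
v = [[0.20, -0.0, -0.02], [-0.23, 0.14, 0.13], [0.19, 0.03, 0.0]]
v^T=[[0.2, -0.23, 0.19], [-0.00, 0.14, 0.03], [-0.02, 0.13, 0.0]]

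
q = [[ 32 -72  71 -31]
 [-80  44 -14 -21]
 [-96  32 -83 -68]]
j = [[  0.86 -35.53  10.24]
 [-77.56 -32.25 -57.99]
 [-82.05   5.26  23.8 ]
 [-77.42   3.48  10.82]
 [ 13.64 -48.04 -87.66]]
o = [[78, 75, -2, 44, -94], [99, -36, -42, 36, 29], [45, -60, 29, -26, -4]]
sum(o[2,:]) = -16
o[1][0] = 99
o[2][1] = -60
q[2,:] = [-96, 32, -83, -68]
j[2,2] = 23.8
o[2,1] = -60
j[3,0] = -77.42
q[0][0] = 32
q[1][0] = -80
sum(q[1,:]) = -71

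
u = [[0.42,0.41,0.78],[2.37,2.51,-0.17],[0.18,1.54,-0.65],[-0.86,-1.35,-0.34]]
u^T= [[0.42, 2.37, 0.18, -0.86], [0.41, 2.51, 1.54, -1.35], [0.78, -0.17, -0.65, -0.34]]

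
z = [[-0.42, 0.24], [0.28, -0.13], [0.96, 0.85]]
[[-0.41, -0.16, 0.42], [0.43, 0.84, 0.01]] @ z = [[0.53,0.28], [0.06,0.00]]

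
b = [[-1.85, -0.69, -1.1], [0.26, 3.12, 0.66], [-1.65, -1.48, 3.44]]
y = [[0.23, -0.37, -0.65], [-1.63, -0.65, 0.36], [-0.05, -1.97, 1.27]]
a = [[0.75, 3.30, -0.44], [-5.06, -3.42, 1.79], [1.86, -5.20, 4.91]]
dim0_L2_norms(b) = [2.49, 3.52, 3.67]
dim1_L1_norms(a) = [4.49, 10.27, 11.97]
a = b @ y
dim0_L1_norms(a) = [7.67, 11.92, 7.14]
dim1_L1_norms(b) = [3.64, 4.04, 6.57]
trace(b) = 4.71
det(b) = -25.53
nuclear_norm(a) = 15.63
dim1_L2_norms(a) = [3.41, 6.36, 7.39]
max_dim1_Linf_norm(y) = 1.97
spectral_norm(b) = 4.24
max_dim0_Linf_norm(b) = 3.44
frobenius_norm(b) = 5.67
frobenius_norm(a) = 10.33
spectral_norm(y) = 2.55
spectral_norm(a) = 8.66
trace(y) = 0.85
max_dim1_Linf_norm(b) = 3.44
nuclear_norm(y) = 4.80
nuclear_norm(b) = 9.36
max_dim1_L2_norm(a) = 7.39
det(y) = -2.85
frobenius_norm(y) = 3.05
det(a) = 72.98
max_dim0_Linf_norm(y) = 1.97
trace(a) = 2.24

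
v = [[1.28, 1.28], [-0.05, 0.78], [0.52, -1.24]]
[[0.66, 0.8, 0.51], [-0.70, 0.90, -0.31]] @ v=[[1.07, 0.84], [-1.1, 0.19]]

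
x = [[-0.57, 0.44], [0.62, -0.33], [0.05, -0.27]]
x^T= [[-0.57, 0.62, 0.05],[0.44, -0.33, -0.27]]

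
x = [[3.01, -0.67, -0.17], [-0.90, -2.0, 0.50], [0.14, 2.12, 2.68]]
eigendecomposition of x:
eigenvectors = [[0.1, 0.85, 0.52],[0.91, -0.19, -0.01],[-0.39, -0.5, 0.85]]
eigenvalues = [-2.31, 3.26, 2.74]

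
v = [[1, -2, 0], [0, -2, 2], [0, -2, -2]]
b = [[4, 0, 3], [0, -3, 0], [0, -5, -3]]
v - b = [[-3, -2, -3], [0, 1, 2], [0, 3, 1]]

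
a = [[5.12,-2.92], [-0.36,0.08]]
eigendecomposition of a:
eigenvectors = [[1.00, 0.49], [-0.07, 0.87]]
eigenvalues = [5.32, -0.12]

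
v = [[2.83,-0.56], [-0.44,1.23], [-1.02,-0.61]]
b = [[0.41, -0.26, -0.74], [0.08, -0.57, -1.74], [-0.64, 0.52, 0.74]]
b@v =[[2.03,-0.10], [2.25,0.32], [-2.79,0.55]]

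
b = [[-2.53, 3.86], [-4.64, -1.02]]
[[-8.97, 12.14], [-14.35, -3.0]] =b@[[3.15, -0.04], [-0.26, 3.12]]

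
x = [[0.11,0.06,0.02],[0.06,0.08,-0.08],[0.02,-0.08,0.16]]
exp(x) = [[1.12, 0.07, 0.02], [0.07, 1.09, -0.09], [0.02, -0.09, 1.18]]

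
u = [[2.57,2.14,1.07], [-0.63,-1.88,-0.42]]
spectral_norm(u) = 3.95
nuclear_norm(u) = 4.88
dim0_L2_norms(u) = [2.65, 2.85, 1.15]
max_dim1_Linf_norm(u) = 2.57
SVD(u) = [[-0.88, 0.47], [0.47, 0.88]] @ diag([3.9455742934500515, 0.9324931607610456]) @ [[-0.65, -0.7, -0.29],[0.7, -0.70, 0.14]]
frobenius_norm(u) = 4.05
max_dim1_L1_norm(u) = 5.78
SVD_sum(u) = [[2.26, 2.45, 1.01], [-1.2, -1.30, -0.54]] + [[0.31, -0.31, 0.06], [0.57, -0.58, 0.12]]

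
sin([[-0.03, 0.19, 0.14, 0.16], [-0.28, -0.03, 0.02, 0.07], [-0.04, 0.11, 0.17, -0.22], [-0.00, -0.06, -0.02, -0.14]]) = [[-0.03,0.19,0.14,0.16], [-0.28,-0.03,0.02,0.07], [-0.04,0.11,0.17,-0.22], [0.00,-0.06,-0.02,-0.14]]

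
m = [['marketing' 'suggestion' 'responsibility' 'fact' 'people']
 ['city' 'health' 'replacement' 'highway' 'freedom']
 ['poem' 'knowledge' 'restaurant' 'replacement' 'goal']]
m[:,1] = ['suggestion', 'health', 'knowledge']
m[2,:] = ['poem', 'knowledge', 'restaurant', 'replacement', 'goal']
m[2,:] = ['poem', 'knowledge', 'restaurant', 'replacement', 'goal']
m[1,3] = 'highway'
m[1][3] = 'highway'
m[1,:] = ['city', 'health', 'replacement', 'highway', 'freedom']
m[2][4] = 'goal'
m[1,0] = 'city'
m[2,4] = 'goal'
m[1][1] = 'health'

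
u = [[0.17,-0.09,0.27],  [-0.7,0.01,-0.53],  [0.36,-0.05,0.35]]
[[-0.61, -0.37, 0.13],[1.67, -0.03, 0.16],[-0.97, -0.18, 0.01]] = u @ [[-1.70, 1.14, -1.31], [0.86, 2.02, 0.36], [-0.89, -1.41, 1.43]]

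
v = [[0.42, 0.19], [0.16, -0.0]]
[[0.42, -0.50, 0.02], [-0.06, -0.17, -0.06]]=v@[[-0.40, -1.05, -0.38], [3.07, -0.30, 0.97]]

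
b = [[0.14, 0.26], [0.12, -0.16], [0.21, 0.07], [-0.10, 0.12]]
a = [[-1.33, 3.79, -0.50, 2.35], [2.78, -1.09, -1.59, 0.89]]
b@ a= [[0.54, 0.25, -0.48, 0.56], [-0.6, 0.63, 0.19, 0.14], [-0.08, 0.72, -0.22, 0.56], [0.47, -0.51, -0.14, -0.13]]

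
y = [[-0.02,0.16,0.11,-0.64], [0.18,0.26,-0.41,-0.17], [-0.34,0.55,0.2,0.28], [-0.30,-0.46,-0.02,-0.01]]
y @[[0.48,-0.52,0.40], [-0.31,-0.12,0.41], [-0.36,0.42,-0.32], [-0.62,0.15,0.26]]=[[0.3, -0.06, -0.14], [0.26, -0.32, 0.27], [-0.58, 0.24, 0.10], [0.01, 0.20, -0.3]]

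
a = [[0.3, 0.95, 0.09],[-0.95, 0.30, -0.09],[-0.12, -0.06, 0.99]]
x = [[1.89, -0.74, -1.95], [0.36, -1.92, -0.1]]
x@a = [[1.50, 1.69, -1.69], [1.94, -0.23, 0.11]]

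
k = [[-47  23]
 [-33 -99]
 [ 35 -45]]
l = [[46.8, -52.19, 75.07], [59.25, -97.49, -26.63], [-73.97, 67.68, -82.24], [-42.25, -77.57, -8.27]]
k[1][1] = -99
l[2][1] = 67.68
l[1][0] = 59.25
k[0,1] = 23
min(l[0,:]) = -52.19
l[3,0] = -42.25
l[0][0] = 46.8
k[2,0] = 35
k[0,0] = -47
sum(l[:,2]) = -42.06999999999999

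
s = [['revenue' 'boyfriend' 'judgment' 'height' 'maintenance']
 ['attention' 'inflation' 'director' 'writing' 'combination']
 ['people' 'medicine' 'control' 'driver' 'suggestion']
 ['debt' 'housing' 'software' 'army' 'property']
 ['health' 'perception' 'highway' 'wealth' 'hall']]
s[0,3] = 'height'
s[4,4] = 'hall'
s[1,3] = 'writing'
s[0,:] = ['revenue', 'boyfriend', 'judgment', 'height', 'maintenance']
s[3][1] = 'housing'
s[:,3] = ['height', 'writing', 'driver', 'army', 'wealth']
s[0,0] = 'revenue'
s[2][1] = 'medicine'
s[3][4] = 'property'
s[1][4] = 'combination'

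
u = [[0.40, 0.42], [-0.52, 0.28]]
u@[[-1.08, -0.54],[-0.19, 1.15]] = [[-0.51, 0.27], [0.51, 0.60]]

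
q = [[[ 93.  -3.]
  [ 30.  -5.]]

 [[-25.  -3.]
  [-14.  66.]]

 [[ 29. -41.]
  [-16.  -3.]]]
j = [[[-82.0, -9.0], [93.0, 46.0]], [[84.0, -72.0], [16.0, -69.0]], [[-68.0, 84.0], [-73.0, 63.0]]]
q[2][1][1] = -3.0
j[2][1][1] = 63.0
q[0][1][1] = -5.0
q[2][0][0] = 29.0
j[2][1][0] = -73.0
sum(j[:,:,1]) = 43.0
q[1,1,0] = -14.0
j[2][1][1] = 63.0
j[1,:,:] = [[84.0, -72.0], [16.0, -69.0]]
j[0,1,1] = 46.0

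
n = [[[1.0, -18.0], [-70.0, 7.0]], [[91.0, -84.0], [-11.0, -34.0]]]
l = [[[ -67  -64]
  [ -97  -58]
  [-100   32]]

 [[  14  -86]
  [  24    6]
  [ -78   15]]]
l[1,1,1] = 6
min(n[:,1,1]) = -34.0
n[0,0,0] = 1.0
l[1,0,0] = 14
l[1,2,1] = 15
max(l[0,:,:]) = 32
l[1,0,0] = 14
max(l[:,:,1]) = 32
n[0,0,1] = -18.0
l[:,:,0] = [[-67, -97, -100], [14, 24, -78]]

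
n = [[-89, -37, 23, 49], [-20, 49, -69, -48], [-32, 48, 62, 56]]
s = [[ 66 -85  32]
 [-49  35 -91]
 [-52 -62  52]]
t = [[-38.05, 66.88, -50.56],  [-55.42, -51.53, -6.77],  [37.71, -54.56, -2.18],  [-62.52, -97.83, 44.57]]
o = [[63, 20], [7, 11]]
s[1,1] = 35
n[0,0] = -89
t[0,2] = -50.56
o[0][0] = 63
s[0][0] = 66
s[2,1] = -62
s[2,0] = -52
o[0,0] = 63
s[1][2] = -91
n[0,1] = -37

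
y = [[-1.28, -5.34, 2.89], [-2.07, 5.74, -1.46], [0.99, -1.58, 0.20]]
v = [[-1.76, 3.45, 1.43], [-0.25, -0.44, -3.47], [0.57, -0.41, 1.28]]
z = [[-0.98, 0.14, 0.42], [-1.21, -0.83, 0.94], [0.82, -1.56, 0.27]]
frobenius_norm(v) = 5.61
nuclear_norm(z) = 3.84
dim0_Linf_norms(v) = [1.76, 3.45, 3.47]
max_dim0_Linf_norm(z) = 1.56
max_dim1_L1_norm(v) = 6.64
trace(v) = -0.92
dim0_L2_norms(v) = [1.87, 3.5, 3.97]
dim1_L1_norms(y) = [9.51, 9.27, 2.77]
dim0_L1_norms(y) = [4.34, 12.66, 4.55]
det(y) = 0.02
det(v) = -1.72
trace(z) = -1.54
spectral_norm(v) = 4.62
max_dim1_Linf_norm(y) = 5.74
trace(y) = 4.66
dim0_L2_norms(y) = [2.63, 8.0, 3.24]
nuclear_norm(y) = 11.35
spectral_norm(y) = 8.59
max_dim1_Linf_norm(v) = 3.47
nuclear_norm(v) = 7.92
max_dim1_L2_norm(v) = 4.13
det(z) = 0.01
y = v @ z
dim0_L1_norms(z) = [3.01, 2.53, 1.63]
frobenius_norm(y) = 9.02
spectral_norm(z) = 1.96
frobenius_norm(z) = 2.72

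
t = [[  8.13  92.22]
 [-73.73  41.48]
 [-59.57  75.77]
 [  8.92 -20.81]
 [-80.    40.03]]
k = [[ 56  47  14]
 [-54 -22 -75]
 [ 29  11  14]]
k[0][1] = 47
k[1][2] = -75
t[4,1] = 40.03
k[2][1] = 11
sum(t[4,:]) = -39.97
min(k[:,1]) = -22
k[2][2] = 14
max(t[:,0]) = 8.92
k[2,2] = 14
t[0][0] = 8.13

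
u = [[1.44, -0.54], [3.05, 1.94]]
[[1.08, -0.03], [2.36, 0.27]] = u@ [[0.76, 0.02], [0.02, 0.11]]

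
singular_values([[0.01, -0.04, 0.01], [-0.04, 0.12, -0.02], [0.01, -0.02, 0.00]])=[0.14, 0.01, 0.0]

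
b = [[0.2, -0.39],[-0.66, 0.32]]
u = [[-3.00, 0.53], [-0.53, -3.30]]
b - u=[[3.20, -0.92],  [-0.13, 3.62]]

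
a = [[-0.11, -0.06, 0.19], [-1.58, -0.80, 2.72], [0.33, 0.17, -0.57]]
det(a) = 0.000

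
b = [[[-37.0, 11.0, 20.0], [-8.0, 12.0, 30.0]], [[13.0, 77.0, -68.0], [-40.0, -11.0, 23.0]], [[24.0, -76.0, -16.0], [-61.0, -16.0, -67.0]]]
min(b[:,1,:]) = -67.0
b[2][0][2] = -16.0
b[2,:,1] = [-76.0, -16.0]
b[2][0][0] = 24.0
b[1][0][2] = -68.0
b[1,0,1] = 77.0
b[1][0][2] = -68.0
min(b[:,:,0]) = -61.0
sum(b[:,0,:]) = -52.0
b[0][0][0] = -37.0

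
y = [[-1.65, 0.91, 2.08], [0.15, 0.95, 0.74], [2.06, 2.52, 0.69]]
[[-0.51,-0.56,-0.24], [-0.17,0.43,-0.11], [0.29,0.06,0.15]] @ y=[[0.26,-1.6,-1.64], [0.12,-0.02,-0.11], [-0.16,0.7,0.75]]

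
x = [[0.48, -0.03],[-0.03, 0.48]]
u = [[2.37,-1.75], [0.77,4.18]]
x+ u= [[2.85, -1.78],  [0.74, 4.66]]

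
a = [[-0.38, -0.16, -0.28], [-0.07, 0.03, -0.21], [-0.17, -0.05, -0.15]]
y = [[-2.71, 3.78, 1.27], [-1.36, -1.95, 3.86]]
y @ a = [[0.55, 0.48, -0.23], [-0.0, -0.03, 0.21]]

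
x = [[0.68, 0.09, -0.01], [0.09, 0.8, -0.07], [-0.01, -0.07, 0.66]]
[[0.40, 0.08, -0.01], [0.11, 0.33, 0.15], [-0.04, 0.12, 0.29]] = x@[[0.58, 0.07, -0.04], [0.07, 0.43, 0.23], [-0.04, 0.23, 0.46]]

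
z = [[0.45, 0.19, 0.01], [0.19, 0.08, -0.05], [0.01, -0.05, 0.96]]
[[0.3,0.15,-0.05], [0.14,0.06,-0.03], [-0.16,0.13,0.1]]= z@[[0.63, 0.10, -0.17], [0.10, 0.55, 0.16], [-0.17, 0.16, 0.11]]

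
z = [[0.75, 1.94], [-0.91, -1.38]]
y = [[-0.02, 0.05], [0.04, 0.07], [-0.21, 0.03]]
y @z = [[-0.06,-0.11],[-0.03,-0.02],[-0.18,-0.45]]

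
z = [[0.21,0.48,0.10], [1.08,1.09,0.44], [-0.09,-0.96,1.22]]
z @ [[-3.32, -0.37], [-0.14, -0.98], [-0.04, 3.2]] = [[-0.77,-0.23],  [-3.76,-0.06],  [0.38,4.88]]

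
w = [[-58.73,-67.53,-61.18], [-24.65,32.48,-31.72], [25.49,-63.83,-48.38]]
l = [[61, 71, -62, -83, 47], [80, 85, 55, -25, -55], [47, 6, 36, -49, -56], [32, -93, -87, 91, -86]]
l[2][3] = -49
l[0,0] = 61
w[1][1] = 32.48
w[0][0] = -58.73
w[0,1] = -67.53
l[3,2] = -87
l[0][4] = 47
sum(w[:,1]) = -98.88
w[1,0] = -24.65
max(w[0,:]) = -58.73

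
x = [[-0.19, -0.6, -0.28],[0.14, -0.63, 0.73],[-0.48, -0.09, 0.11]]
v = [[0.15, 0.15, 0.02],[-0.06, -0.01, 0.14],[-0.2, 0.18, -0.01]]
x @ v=[[0.06,-0.07,-0.08],[-0.09,0.16,-0.09],[-0.09,-0.05,-0.02]]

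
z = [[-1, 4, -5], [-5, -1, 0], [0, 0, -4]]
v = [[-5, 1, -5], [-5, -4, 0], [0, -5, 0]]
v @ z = [[0, -21, 45], [25, -16, 25], [25, 5, 0]]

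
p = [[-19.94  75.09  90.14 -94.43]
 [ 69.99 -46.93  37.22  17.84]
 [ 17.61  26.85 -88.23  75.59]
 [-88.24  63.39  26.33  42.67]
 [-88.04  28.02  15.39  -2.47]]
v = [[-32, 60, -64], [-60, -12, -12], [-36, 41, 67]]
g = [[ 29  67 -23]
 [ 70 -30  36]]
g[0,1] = 67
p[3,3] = 42.67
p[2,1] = 26.85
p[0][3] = -94.43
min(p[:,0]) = -88.24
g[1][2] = 36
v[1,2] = -12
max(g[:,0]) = 70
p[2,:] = [17.61, 26.85, -88.23, 75.59]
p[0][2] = 90.14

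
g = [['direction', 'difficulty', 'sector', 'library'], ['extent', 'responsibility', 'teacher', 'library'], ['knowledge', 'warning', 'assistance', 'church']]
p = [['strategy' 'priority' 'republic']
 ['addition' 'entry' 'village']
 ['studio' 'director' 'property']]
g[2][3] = 'church'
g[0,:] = ['direction', 'difficulty', 'sector', 'library']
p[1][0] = 'addition'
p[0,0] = 'strategy'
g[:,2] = ['sector', 'teacher', 'assistance']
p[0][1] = 'priority'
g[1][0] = 'extent'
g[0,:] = ['direction', 'difficulty', 'sector', 'library']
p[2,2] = 'property'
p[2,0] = 'studio'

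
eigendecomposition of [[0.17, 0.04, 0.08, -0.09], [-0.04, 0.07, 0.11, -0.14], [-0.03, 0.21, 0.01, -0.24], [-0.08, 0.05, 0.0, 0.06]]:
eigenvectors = [[(0.83+0j), (-0.02-0.36j), -0.02+0.36j, -0.15+0.00j], [0.27+0.00j, 0.59+0.00j, (0.59-0j), (-0.48+0j)], [0.41+0.00j, 0.57+0.10j, (0.57-0.1j), (0.86+0j)], [(-0.27+0j), (0.37-0.21j), (0.37+0.21j), 0.07+0.00j]]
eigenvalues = [(0.25+0j), (0.09+0.09j), (0.09-0.09j), (-0.12+0j)]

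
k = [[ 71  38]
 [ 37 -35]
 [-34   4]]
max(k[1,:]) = 37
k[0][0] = 71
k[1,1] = -35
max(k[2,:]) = 4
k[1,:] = [37, -35]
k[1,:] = [37, -35]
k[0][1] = 38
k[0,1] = 38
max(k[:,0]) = 71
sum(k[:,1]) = 7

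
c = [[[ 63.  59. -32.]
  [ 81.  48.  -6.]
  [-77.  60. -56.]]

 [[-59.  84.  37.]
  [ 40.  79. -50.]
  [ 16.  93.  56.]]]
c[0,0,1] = 59.0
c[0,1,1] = 48.0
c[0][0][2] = -32.0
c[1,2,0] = 16.0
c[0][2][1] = 60.0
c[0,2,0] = -77.0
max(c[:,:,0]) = 81.0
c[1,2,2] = 56.0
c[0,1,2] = -6.0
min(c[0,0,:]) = -32.0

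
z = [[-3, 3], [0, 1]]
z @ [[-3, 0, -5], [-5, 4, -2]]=[[-6, 12, 9], [-5, 4, -2]]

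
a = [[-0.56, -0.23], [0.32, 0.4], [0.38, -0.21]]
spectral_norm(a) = 0.80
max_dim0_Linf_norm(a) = 0.56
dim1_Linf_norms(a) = [0.56, 0.4, 0.38]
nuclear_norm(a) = 1.22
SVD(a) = [[-0.76, -0.06],[0.57, -0.55],[0.32, 0.83]] @ diag([0.8011326171266943, 0.41903046401870775]) @ [[0.91, 0.42],[0.42, -0.91]]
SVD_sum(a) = [[-0.55, -0.25], [0.42, 0.19], [0.23, 0.11]] + [[-0.01, 0.02],[-0.10, 0.21],[0.15, -0.32]]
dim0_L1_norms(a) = [1.26, 0.84]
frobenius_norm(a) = 0.90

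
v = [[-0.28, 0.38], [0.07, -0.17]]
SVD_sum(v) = [[-0.27, 0.39],  [0.10, -0.15]] + [[-0.01, -0.01], [-0.03, -0.02]]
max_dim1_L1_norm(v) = 0.66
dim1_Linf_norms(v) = [0.38, 0.17]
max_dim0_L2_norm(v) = 0.42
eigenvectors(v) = [[-0.96, -0.86],[0.29, -0.51]]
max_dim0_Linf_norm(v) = 0.38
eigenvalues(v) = [-0.4, -0.05]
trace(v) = -0.45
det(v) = 0.02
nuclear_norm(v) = 0.55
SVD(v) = [[-0.93,0.36],[0.36,0.93]] @ diag([0.5048462182842944, 0.041596825408275626]) @ [[0.57, -0.82], [-0.82, -0.57]]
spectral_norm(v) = 0.50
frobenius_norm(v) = 0.51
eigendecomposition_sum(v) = [[-0.26, 0.44], [0.08, -0.14]] + [[-0.02, -0.06], [-0.01, -0.03]]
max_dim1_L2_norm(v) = 0.47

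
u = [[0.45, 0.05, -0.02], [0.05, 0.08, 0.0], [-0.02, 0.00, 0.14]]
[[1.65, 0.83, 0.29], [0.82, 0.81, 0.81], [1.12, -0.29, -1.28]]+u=[[2.10, 0.88, 0.27], [0.87, 0.89, 0.81], [1.10, -0.29, -1.14]]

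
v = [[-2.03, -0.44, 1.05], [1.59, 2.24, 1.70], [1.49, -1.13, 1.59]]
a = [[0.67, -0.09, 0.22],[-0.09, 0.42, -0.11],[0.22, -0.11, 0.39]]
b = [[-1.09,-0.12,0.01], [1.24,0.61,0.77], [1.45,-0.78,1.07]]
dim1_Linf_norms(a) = [0.67, 0.42, 0.39]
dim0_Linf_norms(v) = [2.03, 2.24, 1.7]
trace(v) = 1.80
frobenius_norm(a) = 0.96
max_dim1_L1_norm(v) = 5.53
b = v @ a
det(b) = -1.36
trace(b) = 0.59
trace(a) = 1.48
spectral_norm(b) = 2.50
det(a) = 0.08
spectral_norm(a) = 0.83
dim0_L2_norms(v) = [2.98, 2.55, 2.55]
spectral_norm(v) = 3.54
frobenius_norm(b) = 2.75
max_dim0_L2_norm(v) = 2.98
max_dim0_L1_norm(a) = 0.98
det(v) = -16.52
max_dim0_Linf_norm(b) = 1.45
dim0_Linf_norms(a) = [0.67, 0.42, 0.39]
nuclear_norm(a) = 1.48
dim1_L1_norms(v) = [3.52, 5.53, 4.21]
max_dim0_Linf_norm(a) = 0.67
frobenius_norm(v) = 4.68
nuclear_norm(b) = 4.05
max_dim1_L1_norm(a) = 0.98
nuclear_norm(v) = 7.86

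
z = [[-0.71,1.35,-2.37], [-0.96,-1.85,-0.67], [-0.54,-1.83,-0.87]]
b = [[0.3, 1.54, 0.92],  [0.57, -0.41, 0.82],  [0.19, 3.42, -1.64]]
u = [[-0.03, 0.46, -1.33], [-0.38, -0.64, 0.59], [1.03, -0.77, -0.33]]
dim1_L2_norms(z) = [2.82, 2.19, 2.1]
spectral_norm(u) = 1.63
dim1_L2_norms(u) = [1.41, 0.95, 1.33]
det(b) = 2.91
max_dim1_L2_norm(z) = 2.82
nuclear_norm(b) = 6.08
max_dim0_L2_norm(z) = 2.93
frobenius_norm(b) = 4.35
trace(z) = -3.43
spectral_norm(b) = 4.00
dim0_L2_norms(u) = [1.1, 1.1, 1.49]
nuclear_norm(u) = 3.45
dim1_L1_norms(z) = [4.43, 3.48, 3.24]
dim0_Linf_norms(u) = [1.03, 0.77, 1.33]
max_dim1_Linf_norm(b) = 3.42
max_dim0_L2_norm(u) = 1.49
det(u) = -1.06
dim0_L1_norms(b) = [1.06, 5.37, 3.38]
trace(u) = -1.00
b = u @ z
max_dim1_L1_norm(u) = 2.13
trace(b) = -1.75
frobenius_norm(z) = 4.14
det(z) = -2.71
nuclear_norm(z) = 6.15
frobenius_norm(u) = 2.16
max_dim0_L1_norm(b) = 5.37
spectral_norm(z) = 3.02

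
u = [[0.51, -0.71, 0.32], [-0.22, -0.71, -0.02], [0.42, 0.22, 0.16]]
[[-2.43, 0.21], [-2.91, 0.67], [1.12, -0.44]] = u @ [[0.07, -1.17], [4.04, -0.62], [1.27, 1.15]]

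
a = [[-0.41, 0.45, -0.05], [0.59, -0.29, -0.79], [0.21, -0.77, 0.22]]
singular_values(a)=[1.17, 0.84, 0.16]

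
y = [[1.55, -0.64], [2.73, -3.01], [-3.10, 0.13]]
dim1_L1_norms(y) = [2.19, 5.74, 3.23]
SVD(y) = [[-0.33, 0.14], [-0.77, -0.6], [0.54, -0.78]] @ diag([5.030513924414039, 1.9094317626656536]) @ [[-0.85, 0.52], [0.52, 0.85]]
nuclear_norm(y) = 6.94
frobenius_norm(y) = 5.38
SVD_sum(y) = [[1.42,-0.86], [3.33,-2.02], [-2.32,1.41]] + [[0.13,0.22],[-0.60,-0.99],[-0.78,-1.28]]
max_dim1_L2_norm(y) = 4.06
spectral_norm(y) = 5.03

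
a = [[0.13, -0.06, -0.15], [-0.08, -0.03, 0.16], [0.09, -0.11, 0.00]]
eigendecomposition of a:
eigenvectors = [[(-0.42-0.45j),-0.42+0.45j,0.68+0.00j], [-0.02+0.46j,(-0.02-0.46j),0.61+0.00j], [-0.64+0.00j,-0.64-0.00j,(0.41+0j)]]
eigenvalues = [(0.06+0.14j), (0.06-0.14j), (-0.01+0j)]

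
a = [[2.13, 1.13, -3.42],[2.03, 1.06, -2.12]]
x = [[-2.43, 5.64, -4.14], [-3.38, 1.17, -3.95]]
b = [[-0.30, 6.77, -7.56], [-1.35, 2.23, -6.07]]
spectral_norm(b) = 11.90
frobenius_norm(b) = 12.11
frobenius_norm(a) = 5.22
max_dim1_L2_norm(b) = 10.15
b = x + a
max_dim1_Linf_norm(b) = 7.56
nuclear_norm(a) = 5.72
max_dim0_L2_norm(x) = 5.76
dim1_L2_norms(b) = [10.15, 6.61]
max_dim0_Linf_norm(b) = 7.56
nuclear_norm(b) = 14.17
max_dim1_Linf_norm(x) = 5.64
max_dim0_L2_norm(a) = 4.02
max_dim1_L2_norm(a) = 4.18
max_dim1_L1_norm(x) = 12.21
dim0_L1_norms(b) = [1.65, 9.0, 13.63]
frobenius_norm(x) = 9.12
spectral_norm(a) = 5.19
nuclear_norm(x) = 11.48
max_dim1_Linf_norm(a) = 3.42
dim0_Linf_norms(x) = [3.38, 5.64, 4.14]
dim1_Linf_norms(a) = [3.42, 2.12]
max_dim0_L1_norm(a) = 5.54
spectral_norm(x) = 8.69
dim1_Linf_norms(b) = [7.56, 6.07]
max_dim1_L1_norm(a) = 6.68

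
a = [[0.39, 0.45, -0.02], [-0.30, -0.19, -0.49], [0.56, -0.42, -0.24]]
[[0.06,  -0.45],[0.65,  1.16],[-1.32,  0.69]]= a @ [[-1.62,-0.23], [1.5,-0.88], [-0.92,-1.89]]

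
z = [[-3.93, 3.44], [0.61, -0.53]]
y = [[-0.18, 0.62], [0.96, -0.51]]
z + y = [[-4.11, 4.06], [1.57, -1.04]]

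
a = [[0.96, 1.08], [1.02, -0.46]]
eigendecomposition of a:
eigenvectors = [[0.89, -0.48], [0.46, 0.88]]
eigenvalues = [1.52, -1.02]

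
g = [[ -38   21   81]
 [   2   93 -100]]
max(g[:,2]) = 81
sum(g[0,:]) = 64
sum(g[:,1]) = 114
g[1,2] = -100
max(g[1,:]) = 93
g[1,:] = [2, 93, -100]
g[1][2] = -100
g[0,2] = 81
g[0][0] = -38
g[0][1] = 21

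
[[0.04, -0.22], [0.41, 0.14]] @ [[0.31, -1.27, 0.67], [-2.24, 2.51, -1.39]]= [[0.51, -0.60, 0.33], [-0.19, -0.17, 0.08]]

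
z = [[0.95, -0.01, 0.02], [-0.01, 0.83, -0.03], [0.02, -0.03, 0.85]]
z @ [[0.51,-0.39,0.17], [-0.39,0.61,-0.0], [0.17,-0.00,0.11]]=[[0.49, -0.38, 0.16], [-0.33, 0.51, -0.00], [0.17, -0.03, 0.10]]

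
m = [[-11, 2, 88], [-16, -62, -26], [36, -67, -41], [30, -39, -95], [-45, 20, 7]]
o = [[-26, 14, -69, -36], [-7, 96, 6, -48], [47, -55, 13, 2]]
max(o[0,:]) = 14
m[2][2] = -41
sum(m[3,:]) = -104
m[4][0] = -45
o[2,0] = 47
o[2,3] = 2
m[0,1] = 2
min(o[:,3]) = -48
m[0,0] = -11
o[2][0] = 47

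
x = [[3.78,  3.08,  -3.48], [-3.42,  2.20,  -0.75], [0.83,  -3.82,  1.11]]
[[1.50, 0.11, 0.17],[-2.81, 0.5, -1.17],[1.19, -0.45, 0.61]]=x@[[0.71, -0.08, 0.27], [-0.08, 0.09, -0.04], [0.27, -0.04, 0.21]]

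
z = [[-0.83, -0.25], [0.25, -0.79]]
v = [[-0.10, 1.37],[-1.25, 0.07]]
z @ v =[[0.40, -1.15],  [0.96, 0.29]]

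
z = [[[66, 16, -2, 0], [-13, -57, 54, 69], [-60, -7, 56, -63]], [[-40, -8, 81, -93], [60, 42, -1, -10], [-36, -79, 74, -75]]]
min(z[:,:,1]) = -79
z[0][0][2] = -2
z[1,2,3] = -75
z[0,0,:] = [66, 16, -2, 0]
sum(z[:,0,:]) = 20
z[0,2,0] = -60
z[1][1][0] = 60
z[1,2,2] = 74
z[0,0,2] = -2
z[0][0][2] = -2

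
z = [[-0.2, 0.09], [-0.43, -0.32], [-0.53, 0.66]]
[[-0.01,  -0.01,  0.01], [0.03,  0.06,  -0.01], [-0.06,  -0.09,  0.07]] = z @ [[0.0, -0.02, -0.03],[-0.09, -0.15, 0.08]]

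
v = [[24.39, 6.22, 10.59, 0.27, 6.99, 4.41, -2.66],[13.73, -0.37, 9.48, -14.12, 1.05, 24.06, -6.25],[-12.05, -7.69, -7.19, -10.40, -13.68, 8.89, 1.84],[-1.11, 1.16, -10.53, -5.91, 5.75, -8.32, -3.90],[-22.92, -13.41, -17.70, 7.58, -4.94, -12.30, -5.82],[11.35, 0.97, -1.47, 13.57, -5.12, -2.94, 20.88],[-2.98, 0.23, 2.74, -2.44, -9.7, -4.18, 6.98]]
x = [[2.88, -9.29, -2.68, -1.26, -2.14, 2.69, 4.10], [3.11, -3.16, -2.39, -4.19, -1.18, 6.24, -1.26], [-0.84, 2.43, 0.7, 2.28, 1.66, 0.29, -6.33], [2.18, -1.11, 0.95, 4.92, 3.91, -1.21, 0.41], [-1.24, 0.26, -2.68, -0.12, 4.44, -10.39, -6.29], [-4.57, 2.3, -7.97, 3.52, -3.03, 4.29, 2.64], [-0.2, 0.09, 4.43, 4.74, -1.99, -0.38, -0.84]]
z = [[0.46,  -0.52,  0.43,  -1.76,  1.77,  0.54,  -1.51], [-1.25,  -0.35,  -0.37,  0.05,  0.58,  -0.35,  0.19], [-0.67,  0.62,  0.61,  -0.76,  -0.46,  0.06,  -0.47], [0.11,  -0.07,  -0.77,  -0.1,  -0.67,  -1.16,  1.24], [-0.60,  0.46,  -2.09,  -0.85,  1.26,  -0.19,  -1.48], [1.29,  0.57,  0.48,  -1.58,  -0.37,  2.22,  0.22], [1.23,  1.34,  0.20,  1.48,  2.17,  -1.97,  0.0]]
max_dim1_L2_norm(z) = 3.76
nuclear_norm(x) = 59.61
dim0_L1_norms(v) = [88.53, 30.05, 59.7, 54.29, 47.23, 65.1, 48.33]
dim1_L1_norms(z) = [6.99, 3.14, 3.65, 4.12, 6.93, 6.73, 8.39]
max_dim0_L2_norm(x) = 13.2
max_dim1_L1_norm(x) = 28.32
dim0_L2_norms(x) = [6.77, 10.43, 10.23, 9.13, 7.54, 13.2, 10.29]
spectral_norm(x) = 17.39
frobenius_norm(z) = 7.17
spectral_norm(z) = 4.37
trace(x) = 13.23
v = x @ z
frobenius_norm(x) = 26.07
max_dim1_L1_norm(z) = 8.39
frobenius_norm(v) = 71.22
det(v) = -58367095.42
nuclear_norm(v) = 146.63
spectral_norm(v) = 53.00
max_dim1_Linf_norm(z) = 2.22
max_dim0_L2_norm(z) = 3.26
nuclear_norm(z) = 16.68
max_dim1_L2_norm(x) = 13.27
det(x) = -410479.57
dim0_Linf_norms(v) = [24.39, 13.41, 17.7, 14.12, 13.68, 24.06, 20.88]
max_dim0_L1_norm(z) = 7.28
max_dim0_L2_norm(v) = 39.91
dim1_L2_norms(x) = [11.49, 9.21, 7.43, 6.93, 13.27, 11.69, 6.85]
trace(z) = 4.10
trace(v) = 10.02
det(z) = 141.92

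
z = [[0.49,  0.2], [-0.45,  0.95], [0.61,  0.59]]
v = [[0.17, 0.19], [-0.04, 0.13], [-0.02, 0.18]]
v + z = [[0.66, 0.39], [-0.49, 1.08], [0.59, 0.77]]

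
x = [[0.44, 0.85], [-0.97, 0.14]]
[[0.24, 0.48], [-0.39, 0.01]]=x@[[0.41, 0.07], [0.07, 0.53]]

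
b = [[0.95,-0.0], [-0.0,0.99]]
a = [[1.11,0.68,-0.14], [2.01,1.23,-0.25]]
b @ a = [[1.05, 0.65, -0.13], [1.99, 1.22, -0.25]]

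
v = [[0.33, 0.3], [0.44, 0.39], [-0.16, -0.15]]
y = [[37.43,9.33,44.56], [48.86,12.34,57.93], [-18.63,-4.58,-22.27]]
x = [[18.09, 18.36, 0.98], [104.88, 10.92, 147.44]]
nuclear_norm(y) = 101.37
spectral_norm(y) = 101.16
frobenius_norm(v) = 0.77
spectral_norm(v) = 0.77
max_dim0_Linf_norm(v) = 0.44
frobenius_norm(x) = 183.09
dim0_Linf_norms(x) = [104.88, 18.36, 147.44]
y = v @ x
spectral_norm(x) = 181.69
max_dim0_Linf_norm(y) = 57.93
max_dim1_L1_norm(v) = 0.83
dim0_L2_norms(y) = [64.31, 16.13, 76.4]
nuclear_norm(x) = 204.28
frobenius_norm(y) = 101.16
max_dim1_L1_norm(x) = 263.24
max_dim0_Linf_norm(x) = 147.44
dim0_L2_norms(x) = [106.43, 21.36, 147.44]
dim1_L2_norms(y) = [58.94, 76.78, 29.39]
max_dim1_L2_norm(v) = 0.59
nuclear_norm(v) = 0.78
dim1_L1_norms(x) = [37.43, 263.24]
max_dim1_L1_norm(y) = 119.13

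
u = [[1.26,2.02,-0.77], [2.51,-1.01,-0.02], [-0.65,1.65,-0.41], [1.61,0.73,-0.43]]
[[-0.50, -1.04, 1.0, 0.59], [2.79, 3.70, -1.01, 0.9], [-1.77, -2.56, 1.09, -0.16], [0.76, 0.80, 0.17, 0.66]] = u @ [[0.64, 0.76, -0.18, 0.12], [-1.15, -1.74, 0.56, -0.55], [-1.32, -1.97, -0.13, -2.01]]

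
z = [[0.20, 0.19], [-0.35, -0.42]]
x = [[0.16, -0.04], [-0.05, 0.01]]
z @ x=[[0.02, -0.01], [-0.03, 0.01]]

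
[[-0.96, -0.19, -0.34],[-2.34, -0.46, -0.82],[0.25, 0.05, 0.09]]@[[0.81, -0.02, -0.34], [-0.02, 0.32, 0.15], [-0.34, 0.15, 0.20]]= [[-0.66, -0.09, 0.23], [-1.61, -0.22, 0.56], [0.17, 0.02, -0.06]]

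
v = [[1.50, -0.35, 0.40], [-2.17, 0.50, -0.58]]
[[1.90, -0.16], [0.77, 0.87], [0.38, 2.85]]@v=[[3.2, -0.74, 0.85], [-0.73, 0.17, -0.2], [-5.61, 1.29, -1.5]]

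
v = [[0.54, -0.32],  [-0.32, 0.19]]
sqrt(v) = [[0.64, -0.37], [-0.37, 0.23]]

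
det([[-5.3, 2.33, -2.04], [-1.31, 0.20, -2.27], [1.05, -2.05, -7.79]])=-1.460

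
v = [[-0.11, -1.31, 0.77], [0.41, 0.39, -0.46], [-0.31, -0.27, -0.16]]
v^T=[[-0.11, 0.41, -0.31],[-1.31, 0.39, -0.27],[0.77, -0.46, -0.16]]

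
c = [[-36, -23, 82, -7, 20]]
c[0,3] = -7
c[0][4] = 20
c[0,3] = -7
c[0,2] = 82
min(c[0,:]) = -36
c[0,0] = -36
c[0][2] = 82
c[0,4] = 20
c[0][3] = -7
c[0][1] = -23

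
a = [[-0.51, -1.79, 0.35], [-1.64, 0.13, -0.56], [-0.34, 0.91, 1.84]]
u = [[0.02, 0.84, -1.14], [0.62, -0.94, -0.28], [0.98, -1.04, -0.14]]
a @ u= [[-0.78, 0.89, 1.03], [-0.5, -0.92, 1.91], [2.36, -3.05, -0.12]]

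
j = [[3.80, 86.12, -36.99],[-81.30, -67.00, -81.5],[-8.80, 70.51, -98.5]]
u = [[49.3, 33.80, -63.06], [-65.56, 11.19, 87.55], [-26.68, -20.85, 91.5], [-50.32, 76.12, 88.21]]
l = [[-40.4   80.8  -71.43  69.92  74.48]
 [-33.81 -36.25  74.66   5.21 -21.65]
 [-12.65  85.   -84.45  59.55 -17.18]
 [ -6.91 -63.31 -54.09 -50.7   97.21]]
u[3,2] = 88.21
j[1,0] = -81.3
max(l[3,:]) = 97.21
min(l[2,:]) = -84.45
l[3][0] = -6.91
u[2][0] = -26.68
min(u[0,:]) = -63.06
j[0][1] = 86.12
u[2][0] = -26.68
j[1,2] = -81.5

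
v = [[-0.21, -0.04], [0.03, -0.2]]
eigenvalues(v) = [(-0.2+0.03j), (-0.2-0.03j)]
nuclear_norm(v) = 0.42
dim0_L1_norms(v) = [0.24, 0.24]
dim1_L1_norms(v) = [0.25, 0.23]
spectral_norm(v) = 0.22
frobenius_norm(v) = 0.29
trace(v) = -0.41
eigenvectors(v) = [[0.76+0.00j, 0.76-0.00j],[-0.09-0.65j, -0.09+0.65j]]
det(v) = 0.04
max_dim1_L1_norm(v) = 0.25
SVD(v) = [[-0.95, -0.30], [-0.3, 0.95]] @ diag([0.2150374112427197, 0.20089527561898873]) @ [[0.89, 0.46], [0.46, -0.89]]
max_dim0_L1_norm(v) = 0.24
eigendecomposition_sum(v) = [[(-0.1+0j), (-0.02-0.12j)],  [(0.02+0.09j), -0.10+0.03j]] + [[-0.10-0.00j, -0.02+0.12j], [0.02-0.09j, -0.10-0.03j]]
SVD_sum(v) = [[-0.18,-0.09], [-0.06,-0.03]] + [[-0.03,0.05], [0.09,-0.17]]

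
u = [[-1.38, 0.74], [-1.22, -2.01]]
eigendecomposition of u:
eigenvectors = [[(-0.2-0.58j), (-0.2+0.58j)], [0.79+0.00j, 0.79-0.00j]]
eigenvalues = [(-1.69+0.9j), (-1.69-0.9j)]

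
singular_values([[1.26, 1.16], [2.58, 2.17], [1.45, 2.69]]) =[4.78, 0.87]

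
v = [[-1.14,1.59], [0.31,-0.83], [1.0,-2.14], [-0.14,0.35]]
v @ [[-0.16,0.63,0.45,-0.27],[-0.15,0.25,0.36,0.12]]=[[-0.06, -0.32, 0.06, 0.5], [0.07, -0.01, -0.16, -0.18], [0.16, 0.09, -0.32, -0.53], [-0.03, -0.0, 0.06, 0.08]]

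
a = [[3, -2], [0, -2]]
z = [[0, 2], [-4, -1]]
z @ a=[[0, -4], [-12, 10]]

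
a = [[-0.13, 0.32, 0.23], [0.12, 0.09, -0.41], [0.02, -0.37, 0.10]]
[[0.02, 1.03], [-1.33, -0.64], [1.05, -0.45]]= a@[[-3.99, -2.11], [-2.64, 1.45], [1.50, 1.27]]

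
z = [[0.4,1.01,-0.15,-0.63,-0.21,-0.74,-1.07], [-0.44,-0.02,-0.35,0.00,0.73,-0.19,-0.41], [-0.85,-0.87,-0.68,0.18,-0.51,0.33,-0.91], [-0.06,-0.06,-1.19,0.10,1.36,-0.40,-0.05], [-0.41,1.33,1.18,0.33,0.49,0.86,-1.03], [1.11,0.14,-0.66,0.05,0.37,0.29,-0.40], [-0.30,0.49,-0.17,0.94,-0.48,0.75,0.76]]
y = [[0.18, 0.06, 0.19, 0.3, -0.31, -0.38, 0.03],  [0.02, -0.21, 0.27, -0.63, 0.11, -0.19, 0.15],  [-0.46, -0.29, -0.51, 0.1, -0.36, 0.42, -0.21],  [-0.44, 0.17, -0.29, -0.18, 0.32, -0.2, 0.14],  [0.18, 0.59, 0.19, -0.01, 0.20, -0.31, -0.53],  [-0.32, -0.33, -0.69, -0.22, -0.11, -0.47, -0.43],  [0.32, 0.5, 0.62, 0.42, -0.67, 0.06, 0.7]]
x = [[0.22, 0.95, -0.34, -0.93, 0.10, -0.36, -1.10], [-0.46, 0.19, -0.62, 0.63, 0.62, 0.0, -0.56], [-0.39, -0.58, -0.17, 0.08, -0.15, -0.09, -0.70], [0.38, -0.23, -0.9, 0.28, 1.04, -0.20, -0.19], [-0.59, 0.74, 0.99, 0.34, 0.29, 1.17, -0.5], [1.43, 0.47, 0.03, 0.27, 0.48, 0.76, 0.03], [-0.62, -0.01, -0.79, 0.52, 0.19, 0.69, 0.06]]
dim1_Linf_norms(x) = [1.1, 0.63, 0.7, 1.04, 1.17, 1.43, 0.79]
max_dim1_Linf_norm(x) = 1.43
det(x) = -2.73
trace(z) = 1.34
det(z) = -0.36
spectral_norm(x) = 2.09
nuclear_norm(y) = 5.64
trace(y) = -0.29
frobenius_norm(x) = 4.12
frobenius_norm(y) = 2.50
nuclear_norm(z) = 10.79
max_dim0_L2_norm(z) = 1.99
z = x + y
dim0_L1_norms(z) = [3.57, 3.92, 4.38, 2.23, 4.15, 3.56, 4.63]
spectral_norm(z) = 2.55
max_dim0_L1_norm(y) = 2.76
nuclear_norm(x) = 9.72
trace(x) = 1.63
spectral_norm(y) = 1.75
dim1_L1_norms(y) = [1.45, 1.58, 2.35, 1.74, 2.01, 2.57, 3.29]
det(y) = 0.04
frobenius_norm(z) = 4.60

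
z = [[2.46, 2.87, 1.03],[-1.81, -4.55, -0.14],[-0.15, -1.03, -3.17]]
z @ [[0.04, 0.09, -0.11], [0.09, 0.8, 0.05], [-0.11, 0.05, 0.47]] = [[0.24,2.57,0.36], [-0.47,-3.81,-0.09], [0.25,-1.00,-1.52]]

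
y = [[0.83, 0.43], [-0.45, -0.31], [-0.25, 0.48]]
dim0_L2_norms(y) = [0.98, 0.72]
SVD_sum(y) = [[0.81, 0.46], [-0.47, -0.27], [0.02, 0.01]] + [[0.02, -0.03], [0.02, -0.04], [-0.27, 0.47]]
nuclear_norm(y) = 1.63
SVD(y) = [[-0.86, -0.07], [0.50, -0.08], [-0.02, 0.99]] @ diag([1.0813233854175883, 0.5440953373711684]) @ [[-0.87, -0.5], [-0.5, 0.87]]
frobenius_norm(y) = 1.21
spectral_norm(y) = 1.08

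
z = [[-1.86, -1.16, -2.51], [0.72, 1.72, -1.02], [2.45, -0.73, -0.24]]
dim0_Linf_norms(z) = [2.45, 1.72, 2.51]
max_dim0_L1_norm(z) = 5.03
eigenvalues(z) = [(-1.22+2.57j), (-1.22-2.57j), (2.06+0j)]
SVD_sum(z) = [[-2.51, -0.80, -1.74],[0.35, 0.11, 0.24],[1.29, 0.41, 0.90]] + [[0.64, -0.21, -0.82], [0.52, -0.18, -0.67], [1.09, -0.37, -1.4]] + [[0.01, -0.15, 0.05], [-0.16, 1.79, -0.59], [0.07, -0.77, 0.26]]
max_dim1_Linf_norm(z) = 2.51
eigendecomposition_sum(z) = [[(-0.93+1.13j), (-0.53-0.18j), -1.27-0.63j],[0.41+0.27j, (-0.04+0.18j), (-0.17+0.45j)],[1.21+0.54j, -0.03+0.50j, (-0.25+1.26j)]] + [[(-0.93-1.13j), -0.53+0.18j, -1.27+0.63j],[0.41-0.27j, (-0.04-0.18j), (-0.17-0.45j)],[1.21-0.54j, -0.03-0.50j, (-0.25-1.26j)]] + [[(0.01+0j), -0.10-0.00j, 0.04+0.00j],[-0.10-0.00j, 1.80+0.00j, -0.69-0.00j],[0.04+0.00j, -0.68-0.00j, 0.26+0.00j]]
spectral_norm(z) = 3.58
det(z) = 16.75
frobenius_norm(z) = 4.71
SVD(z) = [[-0.88, -0.47, 0.08],  [0.12, -0.38, -0.91],  [0.46, -0.8, 0.40]] @ diag([3.580224429854428, 2.2675952102554633, 2.0628875379671148]) @ [[0.79,0.25,0.55], [-0.60,0.2,0.77], [0.08,-0.95,0.31]]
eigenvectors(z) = [[(-0.72+0j), -0.72-0.00j, 0.05+0.00j], [0.03+0.24j, 0.03-0.24j, (-0.93+0j)], [0.17+0.63j, (0.17-0.63j), 0.35+0.00j]]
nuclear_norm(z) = 7.91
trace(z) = -0.38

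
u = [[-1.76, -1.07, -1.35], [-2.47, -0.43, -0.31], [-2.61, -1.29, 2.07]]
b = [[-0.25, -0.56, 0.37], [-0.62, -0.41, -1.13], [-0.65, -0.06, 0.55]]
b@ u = [[0.86, 0.03, 1.28], [5.05, 2.3, -1.37], [-0.14, 0.01, 2.03]]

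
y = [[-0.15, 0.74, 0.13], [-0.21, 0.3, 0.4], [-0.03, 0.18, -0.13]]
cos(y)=[[1.07, -0.07, -0.13], [0.02, 1.0, -0.02], [0.01, -0.00, 0.96]]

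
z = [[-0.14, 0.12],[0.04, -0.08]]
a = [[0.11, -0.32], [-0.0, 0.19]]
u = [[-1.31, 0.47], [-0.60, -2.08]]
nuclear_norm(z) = 0.23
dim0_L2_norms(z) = [0.15, 0.14]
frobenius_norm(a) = 0.39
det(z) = 0.01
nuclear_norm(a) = 0.44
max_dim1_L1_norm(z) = 0.26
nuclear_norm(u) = 3.55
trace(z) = -0.22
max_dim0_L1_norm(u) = 2.55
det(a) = 0.02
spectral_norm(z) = 0.20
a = z @ u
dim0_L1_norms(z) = [0.18, 0.2]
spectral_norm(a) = 0.38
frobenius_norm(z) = 0.20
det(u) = 3.01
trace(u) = -3.39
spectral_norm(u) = 2.17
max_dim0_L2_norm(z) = 0.15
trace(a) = 0.30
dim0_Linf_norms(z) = [0.14, 0.12]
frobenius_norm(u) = 2.57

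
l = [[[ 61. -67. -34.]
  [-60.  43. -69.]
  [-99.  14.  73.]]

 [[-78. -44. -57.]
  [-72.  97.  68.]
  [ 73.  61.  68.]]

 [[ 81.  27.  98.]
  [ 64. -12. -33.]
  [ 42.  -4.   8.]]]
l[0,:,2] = [-34.0, -69.0, 73.0]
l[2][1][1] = -12.0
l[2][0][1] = 27.0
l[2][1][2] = -33.0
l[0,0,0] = 61.0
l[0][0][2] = -34.0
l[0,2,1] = 14.0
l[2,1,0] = 64.0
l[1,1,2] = 68.0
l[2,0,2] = 98.0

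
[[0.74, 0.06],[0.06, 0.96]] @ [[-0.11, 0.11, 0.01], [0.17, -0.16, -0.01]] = [[-0.07, 0.07, 0.01], [0.16, -0.15, -0.01]]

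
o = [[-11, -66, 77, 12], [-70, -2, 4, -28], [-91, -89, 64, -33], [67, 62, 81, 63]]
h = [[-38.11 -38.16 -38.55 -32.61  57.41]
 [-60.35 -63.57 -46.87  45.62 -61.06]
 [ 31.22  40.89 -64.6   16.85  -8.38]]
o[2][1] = -89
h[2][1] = 40.89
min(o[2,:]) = -91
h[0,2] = -38.55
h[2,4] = -8.38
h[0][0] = -38.11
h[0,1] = -38.16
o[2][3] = -33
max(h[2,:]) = 40.89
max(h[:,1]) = 40.89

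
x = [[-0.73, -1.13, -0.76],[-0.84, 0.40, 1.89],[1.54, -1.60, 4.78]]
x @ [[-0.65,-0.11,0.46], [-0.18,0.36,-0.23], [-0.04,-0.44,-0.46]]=[[0.71, 0.01, 0.27], [0.4, -0.60, -1.35], [-0.90, -2.85, -1.12]]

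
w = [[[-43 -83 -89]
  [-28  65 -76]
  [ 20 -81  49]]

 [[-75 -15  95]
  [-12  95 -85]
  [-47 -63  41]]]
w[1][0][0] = -75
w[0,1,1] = 65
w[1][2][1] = -63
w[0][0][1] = -83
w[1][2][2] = 41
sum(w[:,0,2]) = 6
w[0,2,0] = 20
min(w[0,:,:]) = -89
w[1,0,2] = 95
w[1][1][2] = -85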